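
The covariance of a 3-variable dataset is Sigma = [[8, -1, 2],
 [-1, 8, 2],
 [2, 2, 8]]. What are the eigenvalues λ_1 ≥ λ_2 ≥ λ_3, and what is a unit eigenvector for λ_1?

Step 1 — characteristic polynomial p(λ) = det(λI - Sigma) = λ³ - tr·λ² + c_1·λ - det, where tr = trace, c_1 = sum of the principal 2×2 minors, det = det(Sigma):
  tr = 8 + 8 + 8 = 24,
  c_1 = (8·8 - (-1)²) + (8·8 - (2)²) + (8·8 - (2)²) = 63 + 60 + 60 = 183,
  det = 8·(8·8 - (2)²) - (-1)·((-1)·8 - (2)·(2)) + (2)·((-1)·(2) - 8·(2)) = 8·(60) - (-1)·(-12) + (2)·(-18) = 432.
  So p(λ) = λ³ - 24λ² + 183λ - 432.
Step 2 — look for an integer root (rational root theorem: any rational root is an integer divisor of 432). Testing λ = 9:
  p(9) = 729 - 1944 + 1647 - 432 = 0  ✓
  Dividing out (λ - 9): p(λ) = (λ - 9)(λ² - 15λ + 48).
Step 3 — remaining eigenvalues from the quadratic λ² - 15λ + 48 = 0:
  Δ = 15² - 4·48 = 225 - 192 = 33,  λ = (15 ± √33)/2 = (15 ± 5.7446)/2 ≈ 10.3723 or 4.6277.
  Sorted: λ_1 = 10.3723,  λ_2 = 9,  λ_3 = 4.6277  (check: sum = 24 = tr ✓).

Step 4 — unit eigenvector for λ_1 ≈ 10.3723: v spans the null space of (Sigma - λ_1 I), whose rows are
  r_1 = (-2.3723, -1, 2),  r_2 = (-1, -2.3723, 2),  r_3 = (2, 2, -2.3723).
  v is orthogonal to every row, so take v ∝ r_1 × r_2 = ((-1)·(2) - (2)·(-2.3723), (2)·(-1) - (-2.3723)·(2), (-2.3723)·(-2.3723) - (-1)·(-1)) ≈ (2.7446, 2.7446, 4.6277).
  Let u = (2.7446, 2.7446, 4.6277).
  ||u|| = √((2.7446)² + (2.7446)² + (4.6277)²) = √(36.481) ≈ 6.04,  v_1 = u/||u|| ≈ (0.4544, 0.4544, 0.7662) (||v_1|| = 1).

λ_1 = 10.3723,  λ_2 = 9,  λ_3 = 4.6277;  v_1 ≈ (0.4544, 0.4544, 0.7662)


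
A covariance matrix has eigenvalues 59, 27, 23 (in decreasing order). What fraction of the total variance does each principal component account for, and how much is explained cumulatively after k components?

Step 1 — total variance = trace(Sigma) = Σ λ_i = 59 + 27 + 23 = 109.

Step 2 — fraction explained by component i = λ_i / Σ λ:
  PC1: 59/109 = 0.5413
  PC2: 27/109 = 0.2477
  PC3: 23/109 = 0.211

Step 3 — cumulative fraction after k components = (λ_1 + ... + λ_k) / Σ λ:
  k = 1: 59/109 = 0.5413
  k = 2: (59 + 27)/109 = 86/109 = 0.789
  k = 3: (59 + 27 + 23)/109 = 109/109 = 1

Summary (fraction, with percent):

explained: PC1 0.5413 (54.13%), PC2 0.2477 (24.77%), PC3 0.211 (21.1%);  cumulative: 0.5413, 0.789, 1


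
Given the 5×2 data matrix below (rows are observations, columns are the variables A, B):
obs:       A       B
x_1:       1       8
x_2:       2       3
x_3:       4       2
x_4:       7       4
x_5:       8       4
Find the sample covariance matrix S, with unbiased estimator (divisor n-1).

Step 1 — column means:
  mean(A) = (1 + 2 + 4 + 7 + 8) / 5 = 22/5 = 4.4
  mean(B) = (8 + 3 + 2 + 4 + 4) / 5 = 21/5 = 4.2

Step 2 — sample covariance S[i,j] = (1/(n-1)) · Σ_k (x_{k,i} - mean_i) · (x_{k,j} - mean_j), with n-1 = 4.
  S[A,A] = ((-3.4)·(-3.4) + (-2.4)·(-2.4) + (-0.4)·(-0.4) + (2.6)·(2.6) + (3.6)·(3.6)) / 4 = 37.2/4 = 9.3
  S[A,B] = ((-3.4)·(3.8) + (-2.4)·(-1.2) + (-0.4)·(-2.2) + (2.6)·(-0.2) + (3.6)·(-0.2)) / 4 = -10.4/4 = -2.6
  S[B,B] = ((3.8)·(3.8) + (-1.2)·(-1.2) + (-2.2)·(-2.2) + (-0.2)·(-0.2) + (-0.2)·(-0.2)) / 4 = 20.8/4 = 5.2

S is symmetric (S[j,i] = S[i,j]). Assembling:

S = [[9.3, -2.6],
 [-2.6, 5.2]]


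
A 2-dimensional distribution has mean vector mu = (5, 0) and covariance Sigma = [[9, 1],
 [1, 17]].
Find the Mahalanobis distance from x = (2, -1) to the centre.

Step 1 — centre the observation: (x - mu) = (-3, -1).

Step 2 — invert Sigma. det(Sigma) = 9·17 - (1)² = 152.
  Sigma^{-1} = (1/det) · [[d, -b], [-b, a]] = [[0.1118, -0.0066],
 [-0.0066, 0.0592]].

Step 3 — form the quadratic (x - mu)^T · Sigma^{-1} · (x - mu):
  Sigma^{-1} · (x - mu) = (-0.3289, -0.0395).
  (x - mu)^T · [Sigma^{-1} · (x - mu)] = (-3)·(-0.3289) + (-1)·(-0.0395) = 1.0263.

Step 4 — take square root: d = √(1.0263) ≈ 1.0131.

d(x, mu) = √(1.0263) ≈ 1.0131


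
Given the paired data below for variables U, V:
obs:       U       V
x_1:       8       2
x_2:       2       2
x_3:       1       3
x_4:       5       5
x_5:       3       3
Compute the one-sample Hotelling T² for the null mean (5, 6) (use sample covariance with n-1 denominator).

Step 1 — sample mean vector:
  mean(U) = (8 + 2 + 1 + 5 + 3) / 5 = 19/5 = 3.8
  mean(V) = (2 + 2 + 3 + 5 + 3) / 5 = 15/5 = 3
  x̄ = (3.8, 3),  deviation x̄ - mu_0 = (3.8, 3) - (5, 6) = (-1.2, -3).

Step 2 — sample covariance matrix, S[i,j] = (1/(n-1)) · Σ_k (x_{k,i} - mean_i) · (x_{k,j} - mean_j), divisor n-1 = 4:
  S[U,U] = ((4.2)·(4.2) + (-1.8)·(-1.8) + (-2.8)·(-2.8) + (1.2)·(1.2) + (-0.8)·(-0.8)) / 4 = 30.8/4 = 7.7
  S[U,V] = ((4.2)·(-1) + (-1.8)·(-1) + (-2.8)·(0) + (1.2)·(2) + (-0.8)·(0)) / 4 = 0/4 = 0
  S[V,V] = ((-1)·(-1) + (-1)·(-1) + (0)·(0) + (2)·(2) + (0)·(0)) / 4 = 6/4 = 1.5
  S = [[7.7, 0],
 [0, 1.5]].

Step 3 — invert S. det(S) = 7.7·1.5 - (0)² = 11.55.
  S^{-1} = (1/det) · [[d, -b], [-b, a]] = [[0.1299, 0],
 [0, 0.6667]].

Step 4 — quadratic form (x̄ - mu_0)^T · S^{-1} · (x̄ - mu_0):
  S^{-1} · (x̄ - mu_0) = (-0.1558, -2),
  (x̄ - mu_0)^T · [...] = (-1.2)·(-0.1558) + (-3)·(-2) = 6.187.

Step 5 — scale by n: T² = 5 · 6.187 = 30.9351.

T² ≈ 30.9351


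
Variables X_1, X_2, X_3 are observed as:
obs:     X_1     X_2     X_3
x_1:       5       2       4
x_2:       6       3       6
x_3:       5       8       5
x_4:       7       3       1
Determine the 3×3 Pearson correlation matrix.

Step 1 — column means:
  mean(X_1) = (5 + 6 + 5 + 7) / 4 = 23/4 = 5.75
  mean(X_2) = (2 + 3 + 8 + 3) / 4 = 16/4 = 4
  mean(X_3) = (4 + 6 + 5 + 1) / 4 = 16/4 = 4

Step 2 — sample variances and covariances s[i,j] = (1/(n-1)) · Σ_k (x_{k,i} - mean_i) · (x_{k,j} - mean_j), with n-1 = 3:
  s[X_1,X_1] = ((-0.75)·(-0.75) + (0.25)·(0.25) + (-0.75)·(-0.75) + (1.25)·(1.25)) / 3 = 2.75/3 = 0.9167
  s[X_1,X_2] = ((-0.75)·(-2) + (0.25)·(-1) + (-0.75)·(4) + (1.25)·(-1)) / 3 = -3/3 = -1
  s[X_1,X_3] = ((-0.75)·(0) + (0.25)·(2) + (-0.75)·(1) + (1.25)·(-3)) / 3 = -4/3 = -1.3333
  s[X_2,X_2] = ((-2)·(-2) + (-1)·(-1) + (4)·(4) + (-1)·(-1)) / 3 = 22/3 = 7.3333
  s[X_2,X_3] = ((-2)·(0) + (-1)·(2) + (4)·(1) + (-1)·(-3)) / 3 = 5/3 = 1.6667
  s[X_3,X_3] = ((0)·(0) + (2)·(2) + (1)·(1) + (-3)·(-3)) / 3 = 14/3 = 4.6667
  Sample standard deviations s_i = √(s[i,i]):
  s(X_1) = √(0.9167) = 0.9574
  s(X_2) = √(7.3333) = 2.708
  s(X_3) = √(4.6667) = 2.1602

Step 3 — r_{ij} = s_{ij} / (s_i · s_j):
  r[X_1,X_1] = 1 (diagonal).
  r[X_1,X_2] = -1 / (0.9574 · 2.708) = -1 / 2.5927 = -0.3857
  r[X_1,X_3] = -1.3333 / (0.9574 · 2.1602) = -1.3333 / 2.0683 = -0.6447
  r[X_2,X_2] = 1 (diagonal).
  r[X_2,X_3] = 1.6667 / (2.708 · 2.1602) = 1.6667 / 5.85 = 0.2849
  r[X_3,X_3] = 1 (diagonal).

R is symmetric with unit diagonal. Assembling:

R = [[1, -0.3857, -0.6447],
 [-0.3857, 1, 0.2849],
 [-0.6447, 0.2849, 1]]


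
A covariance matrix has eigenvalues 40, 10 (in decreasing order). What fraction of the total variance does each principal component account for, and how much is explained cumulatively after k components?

Step 1 — total variance = trace(Sigma) = Σ λ_i = 40 + 10 = 50.

Step 2 — fraction explained by component i = λ_i / Σ λ:
  PC1: 40/50 = 0.8
  PC2: 10/50 = 0.2

Step 3 — cumulative fraction after k components = (λ_1 + ... + λ_k) / Σ λ:
  k = 1: 40/50 = 0.8
  k = 2: (40 + 10)/50 = 50/50 = 1

Summary (fraction, with percent):

explained: PC1 0.8 (80%), PC2 0.2 (20%);  cumulative: 0.8, 1


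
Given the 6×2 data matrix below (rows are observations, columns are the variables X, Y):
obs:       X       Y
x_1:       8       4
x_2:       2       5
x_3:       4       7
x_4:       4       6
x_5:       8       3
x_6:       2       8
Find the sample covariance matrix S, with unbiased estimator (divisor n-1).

Step 1 — column means:
  mean(X) = (8 + 2 + 4 + 4 + 8 + 2) / 6 = 28/6 = 4.6667
  mean(Y) = (4 + 5 + 7 + 6 + 3 + 8) / 6 = 33/6 = 5.5

Step 2 — sample covariance S[i,j] = (1/(n-1)) · Σ_k (x_{k,i} - mean_i) · (x_{k,j} - mean_j), with n-1 = 5.
  S[X,X] = ((3.3333)·(3.3333) + (-2.6667)·(-2.6667) + (-0.6667)·(-0.6667) + (-0.6667)·(-0.6667) + (3.3333)·(3.3333) + (-2.6667)·(-2.6667)) / 5 = 37.3333/5 = 7.4667
  S[X,Y] = ((3.3333)·(-1.5) + (-2.6667)·(-0.5) + (-0.6667)·(1.5) + (-0.6667)·(0.5) + (3.3333)·(-2.5) + (-2.6667)·(2.5)) / 5 = -20/5 = -4
  S[Y,Y] = ((-1.5)·(-1.5) + (-0.5)·(-0.5) + (1.5)·(1.5) + (0.5)·(0.5) + (-2.5)·(-2.5) + (2.5)·(2.5)) / 5 = 17.5/5 = 3.5

S is symmetric (S[j,i] = S[i,j]). Assembling:

S = [[7.4667, -4],
 [-4, 3.5]]


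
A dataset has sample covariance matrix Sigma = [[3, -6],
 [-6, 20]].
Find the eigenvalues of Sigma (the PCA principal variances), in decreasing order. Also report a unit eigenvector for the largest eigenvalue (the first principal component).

Step 1 — characteristic polynomial of 2×2 Sigma:
  det(Sigma - λI) = λ² - trace · λ + det = 0.
  trace = 3 + 20 = 23, det = 3·20 - (-6)² = 24.
Step 2 — discriminant:
  Δ = trace² - 4·det = 529 - 96 = 433.
Step 3 — eigenvalues:
  λ = (trace ± √Δ)/2 = (23 ± 20.8087)/2,
  λ_1 = 21.9043,  λ_2 = 1.0957.

Step 4 — unit eigenvector for λ_1: solve (Sigma - λ_1 I)v = 0. First row:
  (3 - 21.9043)·v_x + (-6)·v_y = 0, i.e. (-18.9043)·v_x + (-6)·v_y = 0,
  so v ∝ (b, λ_1 - a) = (-6, 18.9043); multiply by -1 so the first entry is positive: u = (6, -18.9043).
  ||u|| = √((6)² + (-18.9043)²) = √(393.3735) ≈ 19.8336,
  v_1 = u/||u|| ≈ (0.3025, -0.9531) (||v_1|| = 1).

λ_1 = 21.9043,  λ_2 = 1.0957;  v_1 ≈ (0.3025, -0.9531)


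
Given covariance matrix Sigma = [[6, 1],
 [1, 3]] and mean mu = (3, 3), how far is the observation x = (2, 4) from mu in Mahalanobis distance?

Step 1 — centre the observation: (x - mu) = (-1, 1).

Step 2 — invert Sigma. det(Sigma) = 6·3 - (1)² = 17.
  Sigma^{-1} = (1/det) · [[d, -b], [-b, a]] = [[0.1765, -0.0588],
 [-0.0588, 0.3529]].

Step 3 — form the quadratic (x - mu)^T · Sigma^{-1} · (x - mu):
  Sigma^{-1} · (x - mu) = (-0.2353, 0.4118).
  (x - mu)^T · [Sigma^{-1} · (x - mu)] = (-1)·(-0.2353) + (1)·(0.4118) = 0.6471.

Step 4 — take square root: d = √(0.6471) ≈ 0.8044.

d(x, mu) = √(0.6471) ≈ 0.8044


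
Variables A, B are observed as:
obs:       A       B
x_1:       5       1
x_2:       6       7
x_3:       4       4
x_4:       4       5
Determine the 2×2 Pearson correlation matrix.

Step 1 — column means:
  mean(A) = (5 + 6 + 4 + 4) / 4 = 19/4 = 4.75
  mean(B) = (1 + 7 + 4 + 5) / 4 = 17/4 = 4.25

Step 2 — sample variances and covariances s[i,j] = (1/(n-1)) · Σ_k (x_{k,i} - mean_i) · (x_{k,j} - mean_j), with n-1 = 3:
  s[A,A] = ((0.25)·(0.25) + (1.25)·(1.25) + (-0.75)·(-0.75) + (-0.75)·(-0.75)) / 3 = 2.75/3 = 0.9167
  s[A,B] = ((0.25)·(-3.25) + (1.25)·(2.75) + (-0.75)·(-0.25) + (-0.75)·(0.75)) / 3 = 2.25/3 = 0.75
  s[B,B] = ((-3.25)·(-3.25) + (2.75)·(2.75) + (-0.25)·(-0.25) + (0.75)·(0.75)) / 3 = 18.75/3 = 6.25
  Sample standard deviations s_i = √(s[i,i]):
  s(A) = √(0.9167) = 0.9574
  s(B) = √(6.25) = 2.5

Step 3 — r_{ij} = s_{ij} / (s_i · s_j):
  r[A,A] = 1 (diagonal).
  r[A,B] = 0.75 / (0.9574 · 2.5) = 0.75 / 2.3936 = 0.3133
  r[B,B] = 1 (diagonal).

R is symmetric with unit diagonal. Assembling:

R = [[1, 0.3133],
 [0.3133, 1]]


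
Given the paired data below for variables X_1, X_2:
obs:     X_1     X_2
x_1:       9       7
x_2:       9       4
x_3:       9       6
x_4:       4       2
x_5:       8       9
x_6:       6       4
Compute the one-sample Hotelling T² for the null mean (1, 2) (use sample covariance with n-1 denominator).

Step 1 — sample mean vector:
  mean(X_1) = (9 + 9 + 9 + 4 + 8 + 6) / 6 = 45/6 = 7.5
  mean(X_2) = (7 + 4 + 6 + 2 + 9 + 4) / 6 = 32/6 = 5.3333
  x̄ = (7.5, 5.3333),  deviation x̄ - mu_0 = (7.5, 5.3333) - (1, 2) = (6.5, 3.3333).

Step 2 — sample covariance matrix, S[i,j] = (1/(n-1)) · Σ_k (x_{k,i} - mean_i) · (x_{k,j} - mean_j), divisor n-1 = 5:
  S[X_1,X_1] = ((1.5)·(1.5) + (1.5)·(1.5) + (1.5)·(1.5) + (-3.5)·(-3.5) + (0.5)·(0.5) + (-1.5)·(-1.5)) / 5 = 21.5/5 = 4.3
  S[X_1,X_2] = ((1.5)·(1.6667) + (1.5)·(-1.3333) + (1.5)·(0.6667) + (-3.5)·(-3.3333) + (0.5)·(3.6667) + (-1.5)·(-1.3333)) / 5 = 17/5 = 3.4
  S[X_2,X_2] = ((1.6667)·(1.6667) + (-1.3333)·(-1.3333) + (0.6667)·(0.6667) + (-3.3333)·(-3.3333) + (3.6667)·(3.6667) + (-1.3333)·(-1.3333)) / 5 = 31.3333/5 = 6.2667
  S = [[4.3, 3.4],
 [3.4, 6.2667]].

Step 3 — invert S. det(S) = 4.3·6.2667 - (3.4)² = 15.3867.
  S^{-1} = (1/det) · [[d, -b], [-b, a]] = [[0.4073, -0.221],
 [-0.221, 0.2795]].

Step 4 — quadratic form (x̄ - mu_0)^T · S^{-1} · (x̄ - mu_0):
  S^{-1} · (x̄ - mu_0) = (1.9107, -0.5048),
  (x̄ - mu_0)^T · [...] = (6.5)·(1.9107) + (3.3333)·(-0.5048) = 10.7373.

Step 5 — scale by n: T² = 6 · 10.7373 = 64.4237.

T² ≈ 64.4237


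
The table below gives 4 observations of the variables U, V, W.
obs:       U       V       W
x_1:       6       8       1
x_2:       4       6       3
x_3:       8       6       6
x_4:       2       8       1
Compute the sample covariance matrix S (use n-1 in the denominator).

Step 1 — column means:
  mean(U) = (6 + 4 + 8 + 2) / 4 = 20/4 = 5
  mean(V) = (8 + 6 + 6 + 8) / 4 = 28/4 = 7
  mean(W) = (1 + 3 + 6 + 1) / 4 = 11/4 = 2.75

Step 2 — sample covariance S[i,j] = (1/(n-1)) · Σ_k (x_{k,i} - mean_i) · (x_{k,j} - mean_j), with n-1 = 3.
  S[U,U] = ((1)·(1) + (-1)·(-1) + (3)·(3) + (-3)·(-3)) / 3 = 20/3 = 6.6667
  S[U,V] = ((1)·(1) + (-1)·(-1) + (3)·(-1) + (-3)·(1)) / 3 = -4/3 = -1.3333
  S[U,W] = ((1)·(-1.75) + (-1)·(0.25) + (3)·(3.25) + (-3)·(-1.75)) / 3 = 13/3 = 4.3333
  S[V,V] = ((1)·(1) + (-1)·(-1) + (-1)·(-1) + (1)·(1)) / 3 = 4/3 = 1.3333
  S[V,W] = ((1)·(-1.75) + (-1)·(0.25) + (-1)·(3.25) + (1)·(-1.75)) / 3 = -7/3 = -2.3333
  S[W,W] = ((-1.75)·(-1.75) + (0.25)·(0.25) + (3.25)·(3.25) + (-1.75)·(-1.75)) / 3 = 16.75/3 = 5.5833

S is symmetric (S[j,i] = S[i,j]). Assembling:

S = [[6.6667, -1.3333, 4.3333],
 [-1.3333, 1.3333, -2.3333],
 [4.3333, -2.3333, 5.5833]]


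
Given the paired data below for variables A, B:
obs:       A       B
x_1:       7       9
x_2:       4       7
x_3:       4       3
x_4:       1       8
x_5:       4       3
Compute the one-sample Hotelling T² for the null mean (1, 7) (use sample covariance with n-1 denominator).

Step 1 — sample mean vector:
  mean(A) = (7 + 4 + 4 + 1 + 4) / 5 = 20/5 = 4
  mean(B) = (9 + 7 + 3 + 8 + 3) / 5 = 30/5 = 6
  x̄ = (4, 6),  deviation x̄ - mu_0 = (4, 6) - (1, 7) = (3, -1).

Step 2 — sample covariance matrix, S[i,j] = (1/(n-1)) · Σ_k (x_{k,i} - mean_i) · (x_{k,j} - mean_j), divisor n-1 = 4:
  S[A,A] = ((3)·(3) + (0)·(0) + (0)·(0) + (-3)·(-3) + (0)·(0)) / 4 = 18/4 = 4.5
  S[A,B] = ((3)·(3) + (0)·(1) + (0)·(-3) + (-3)·(2) + (0)·(-3)) / 4 = 3/4 = 0.75
  S[B,B] = ((3)·(3) + (1)·(1) + (-3)·(-3) + (2)·(2) + (-3)·(-3)) / 4 = 32/4 = 8
  S = [[4.5, 0.75],
 [0.75, 8]].

Step 3 — invert S. det(S) = 4.5·8 - (0.75)² = 35.4375.
  S^{-1} = (1/det) · [[d, -b], [-b, a]] = [[0.2257, -0.0212],
 [-0.0212, 0.127]].

Step 4 — quadratic form (x̄ - mu_0)^T · S^{-1} · (x̄ - mu_0):
  S^{-1} · (x̄ - mu_0) = (0.6984, -0.1905),
  (x̄ - mu_0)^T · [...] = (3)·(0.6984) + (-1)·(-0.1905) = 2.2857.

Step 5 — scale by n: T² = 5 · 2.2857 = 11.4286.

T² ≈ 11.4286


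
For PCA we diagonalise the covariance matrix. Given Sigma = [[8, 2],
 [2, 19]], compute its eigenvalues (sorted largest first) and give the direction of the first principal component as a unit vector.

Step 1 — characteristic polynomial of 2×2 Sigma:
  det(Sigma - λI) = λ² - trace · λ + det = 0.
  trace = 8 + 19 = 27, det = 8·19 - (2)² = 148.
Step 2 — discriminant:
  Δ = trace² - 4·det = 729 - 592 = 137.
Step 3 — eigenvalues:
  λ = (trace ± √Δ)/2 = (27 ± 11.7047)/2,
  λ_1 = 19.3523,  λ_2 = 7.6477.

Step 4 — unit eigenvector for λ_1: solve (Sigma - λ_1 I)v = 0. First row:
  (8 - 19.3523)·v_x + (2)·v_y = 0, i.e. (-11.3523)·v_x + (2)·v_y = 0,
  so v ∝ (b, λ_1 - a) = (2, 11.3523) = u.
  ||u|| = √((2)² + (11.3523)²) = √(132.8758) ≈ 11.5272,
  v_1 = u/||u|| ≈ (0.1735, 0.9848) (||v_1|| = 1).

λ_1 = 19.3523,  λ_2 = 7.6477;  v_1 ≈ (0.1735, 0.9848)


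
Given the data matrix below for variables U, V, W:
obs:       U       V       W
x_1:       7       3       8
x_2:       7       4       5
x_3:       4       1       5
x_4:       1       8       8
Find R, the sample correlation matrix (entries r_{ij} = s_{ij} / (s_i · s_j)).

Step 1 — column means:
  mean(U) = (7 + 7 + 4 + 1) / 4 = 19/4 = 4.75
  mean(V) = (3 + 4 + 1 + 8) / 4 = 16/4 = 4
  mean(W) = (8 + 5 + 5 + 8) / 4 = 26/4 = 6.5

Step 2 — sample variances and covariances s[i,j] = (1/(n-1)) · Σ_k (x_{k,i} - mean_i) · (x_{k,j} - mean_j), with n-1 = 3:
  s[U,U] = ((2.25)·(2.25) + (2.25)·(2.25) + (-0.75)·(-0.75) + (-3.75)·(-3.75)) / 3 = 24.75/3 = 8.25
  s[U,V] = ((2.25)·(-1) + (2.25)·(0) + (-0.75)·(-3) + (-3.75)·(4)) / 3 = -15/3 = -5
  s[U,W] = ((2.25)·(1.5) + (2.25)·(-1.5) + (-0.75)·(-1.5) + (-3.75)·(1.5)) / 3 = -4.5/3 = -1.5
  s[V,V] = ((-1)·(-1) + (0)·(0) + (-3)·(-3) + (4)·(4)) / 3 = 26/3 = 8.6667
  s[V,W] = ((-1)·(1.5) + (0)·(-1.5) + (-3)·(-1.5) + (4)·(1.5)) / 3 = 9/3 = 3
  s[W,W] = ((1.5)·(1.5) + (-1.5)·(-1.5) + (-1.5)·(-1.5) + (1.5)·(1.5)) / 3 = 9/3 = 3
  Sample standard deviations s_i = √(s[i,i]):
  s(U) = √(8.25) = 2.8723
  s(V) = √(8.6667) = 2.9439
  s(W) = √(3) = 1.7321

Step 3 — r_{ij} = s_{ij} / (s_i · s_j):
  r[U,U] = 1 (diagonal).
  r[U,V] = -5 / (2.8723 · 2.9439) = -5 / 8.4558 = -0.5913
  r[U,W] = -1.5 / (2.8723 · 1.7321) = -1.5 / 4.9749 = -0.3015
  r[V,V] = 1 (diagonal).
  r[V,W] = 3 / (2.9439 · 1.7321) = 3 / 5.099 = 0.5883
  r[W,W] = 1 (diagonal).

R is symmetric with unit diagonal. Assembling:

R = [[1, -0.5913, -0.3015],
 [-0.5913, 1, 0.5883],
 [-0.3015, 0.5883, 1]]


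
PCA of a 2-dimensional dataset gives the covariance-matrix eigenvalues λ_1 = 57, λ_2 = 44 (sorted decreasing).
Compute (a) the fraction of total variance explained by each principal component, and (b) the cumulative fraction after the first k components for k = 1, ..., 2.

Step 1 — total variance = trace(Sigma) = Σ λ_i = 57 + 44 = 101.

Step 2 — fraction explained by component i = λ_i / Σ λ:
  PC1: 57/101 = 0.5644
  PC2: 44/101 = 0.4356

Step 3 — cumulative fraction after k components = (λ_1 + ... + λ_k) / Σ λ:
  k = 1: 57/101 = 0.5644
  k = 2: (57 + 44)/101 = 101/101 = 1

Summary (fraction, with percent):

explained: PC1 0.5644 (56.44%), PC2 0.4356 (43.56%);  cumulative: 0.5644, 1


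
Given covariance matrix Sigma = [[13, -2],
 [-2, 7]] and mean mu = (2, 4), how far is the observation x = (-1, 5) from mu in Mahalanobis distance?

Step 1 — centre the observation: (x - mu) = (-3, 1).

Step 2 — invert Sigma. det(Sigma) = 13·7 - (-2)² = 87.
  Sigma^{-1} = (1/det) · [[d, -b], [-b, a]] = [[0.0805, 0.023],
 [0.023, 0.1494]].

Step 3 — form the quadratic (x - mu)^T · Sigma^{-1} · (x - mu):
  Sigma^{-1} · (x - mu) = (-0.2184, 0.0805).
  (x - mu)^T · [Sigma^{-1} · (x - mu)] = (-3)·(-0.2184) + (1)·(0.0805) = 0.7356.

Step 4 — take square root: d = √(0.7356) ≈ 0.8577.

d(x, mu) = √(0.7356) ≈ 0.8577


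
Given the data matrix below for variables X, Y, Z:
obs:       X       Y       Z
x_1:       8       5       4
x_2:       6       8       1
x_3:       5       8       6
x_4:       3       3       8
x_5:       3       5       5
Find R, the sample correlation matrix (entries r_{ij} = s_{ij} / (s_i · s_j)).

Step 1 — column means:
  mean(X) = (8 + 6 + 5 + 3 + 3) / 5 = 25/5 = 5
  mean(Y) = (5 + 8 + 8 + 3 + 5) / 5 = 29/5 = 5.8
  mean(Z) = (4 + 1 + 6 + 8 + 5) / 5 = 24/5 = 4.8

Step 2 — sample variances and covariances s[i,j] = (1/(n-1)) · Σ_k (x_{k,i} - mean_i) · (x_{k,j} - mean_j), with n-1 = 4:
  s[X,X] = ((3)·(3) + (1)·(1) + (0)·(0) + (-2)·(-2) + (-2)·(-2)) / 4 = 18/4 = 4.5
  s[X,Y] = ((3)·(-0.8) + (1)·(2.2) + (0)·(2.2) + (-2)·(-2.8) + (-2)·(-0.8)) / 4 = 7/4 = 1.75
  s[X,Z] = ((3)·(-0.8) + (1)·(-3.8) + (0)·(1.2) + (-2)·(3.2) + (-2)·(0.2)) / 4 = -13/4 = -3.25
  s[Y,Y] = ((-0.8)·(-0.8) + (2.2)·(2.2) + (2.2)·(2.2) + (-2.8)·(-2.8) + (-0.8)·(-0.8)) / 4 = 18.8/4 = 4.7
  s[Y,Z] = ((-0.8)·(-0.8) + (2.2)·(-3.8) + (2.2)·(1.2) + (-2.8)·(3.2) + (-0.8)·(0.2)) / 4 = -14.2/4 = -3.55
  s[Z,Z] = ((-0.8)·(-0.8) + (-3.8)·(-3.8) + (1.2)·(1.2) + (3.2)·(3.2) + (0.2)·(0.2)) / 4 = 26.8/4 = 6.7
  Sample standard deviations s_i = √(s[i,i]):
  s(X) = √(4.5) = 2.1213
  s(Y) = √(4.7) = 2.1679
  s(Z) = √(6.7) = 2.5884

Step 3 — r_{ij} = s_{ij} / (s_i · s_j):
  r[X,X] = 1 (diagonal).
  r[X,Y] = 1.75 / (2.1213 · 2.1679) = 1.75 / 4.5989 = 0.3805
  r[X,Z] = -3.25 / (2.1213 · 2.5884) = -3.25 / 5.4909 = -0.5919
  r[Y,Y] = 1 (diagonal).
  r[Y,Z] = -3.55 / (2.1679 · 2.5884) = -3.55 / 5.6116 = -0.6326
  r[Z,Z] = 1 (diagonal).

R is symmetric with unit diagonal. Assembling:

R = [[1, 0.3805, -0.5919],
 [0.3805, 1, -0.6326],
 [-0.5919, -0.6326, 1]]


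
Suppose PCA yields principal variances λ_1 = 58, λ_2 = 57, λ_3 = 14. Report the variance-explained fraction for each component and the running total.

Step 1 — total variance = trace(Sigma) = Σ λ_i = 58 + 57 + 14 = 129.

Step 2 — fraction explained by component i = λ_i / Σ λ:
  PC1: 58/129 = 0.4496
  PC2: 57/129 = 0.4419
  PC3: 14/129 = 0.1085

Step 3 — cumulative fraction after k components = (λ_1 + ... + λ_k) / Σ λ:
  k = 1: 58/129 = 0.4496
  k = 2: (58 + 57)/129 = 115/129 = 0.8915
  k = 3: (58 + 57 + 14)/129 = 129/129 = 1

Summary (fraction, with percent):

explained: PC1 0.4496 (44.96%), PC2 0.4419 (44.19%), PC3 0.1085 (10.85%);  cumulative: 0.4496, 0.8915, 1


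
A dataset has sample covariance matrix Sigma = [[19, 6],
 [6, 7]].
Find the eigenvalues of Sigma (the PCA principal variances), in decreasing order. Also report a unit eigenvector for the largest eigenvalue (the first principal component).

Step 1 — characteristic polynomial of 2×2 Sigma:
  det(Sigma - λI) = λ² - trace · λ + det = 0.
  trace = 19 + 7 = 26, det = 19·7 - (6)² = 97.
Step 2 — discriminant:
  Δ = trace² - 4·det = 676 - 388 = 288.
Step 3 — eigenvalues:
  λ = (trace ± √Δ)/2 = (26 ± 16.9706)/2,
  λ_1 = 21.4853,  λ_2 = 4.5147.

Step 4 — unit eigenvector for λ_1: solve (Sigma - λ_1 I)v = 0. First row:
  (19 - 21.4853)·v_x + (6)·v_y = 0, i.e. (-2.4853)·v_x + (6)·v_y = 0,
  so v ∝ (b, λ_1 - a) = (6, 2.4853) = u.
  ||u|| = √((6)² + (2.4853)²) = √(42.1766) ≈ 6.4944,
  v_1 = u/||u|| ≈ (0.9239, 0.3827) (||v_1|| = 1).

λ_1 = 21.4853,  λ_2 = 4.5147;  v_1 ≈ (0.9239, 0.3827)


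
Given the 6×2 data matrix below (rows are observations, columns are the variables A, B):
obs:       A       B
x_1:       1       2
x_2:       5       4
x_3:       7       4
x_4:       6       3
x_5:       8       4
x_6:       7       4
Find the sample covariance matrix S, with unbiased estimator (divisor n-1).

Step 1 — column means:
  mean(A) = (1 + 5 + 7 + 6 + 8 + 7) / 6 = 34/6 = 5.6667
  mean(B) = (2 + 4 + 4 + 3 + 4 + 4) / 6 = 21/6 = 3.5

Step 2 — sample covariance S[i,j] = (1/(n-1)) · Σ_k (x_{k,i} - mean_i) · (x_{k,j} - mean_j), with n-1 = 5.
  S[A,A] = ((-4.6667)·(-4.6667) + (-0.6667)·(-0.6667) + (1.3333)·(1.3333) + (0.3333)·(0.3333) + (2.3333)·(2.3333) + (1.3333)·(1.3333)) / 5 = 31.3333/5 = 6.2667
  S[A,B] = ((-4.6667)·(-1.5) + (-0.6667)·(0.5) + (1.3333)·(0.5) + (0.3333)·(-0.5) + (2.3333)·(0.5) + (1.3333)·(0.5)) / 5 = 9/5 = 1.8
  S[B,B] = ((-1.5)·(-1.5) + (0.5)·(0.5) + (0.5)·(0.5) + (-0.5)·(-0.5) + (0.5)·(0.5) + (0.5)·(0.5)) / 5 = 3.5/5 = 0.7

S is symmetric (S[j,i] = S[i,j]). Assembling:

S = [[6.2667, 1.8],
 [1.8, 0.7]]


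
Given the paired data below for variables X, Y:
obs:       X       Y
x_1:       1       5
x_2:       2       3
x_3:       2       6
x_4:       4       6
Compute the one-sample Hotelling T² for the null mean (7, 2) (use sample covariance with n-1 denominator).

Step 1 — sample mean vector:
  mean(X) = (1 + 2 + 2 + 4) / 4 = 9/4 = 2.25
  mean(Y) = (5 + 3 + 6 + 6) / 4 = 20/4 = 5
  x̄ = (2.25, 5),  deviation x̄ - mu_0 = (2.25, 5) - (7, 2) = (-4.75, 3).

Step 2 — sample covariance matrix, S[i,j] = (1/(n-1)) · Σ_k (x_{k,i} - mean_i) · (x_{k,j} - mean_j), divisor n-1 = 3:
  S[X,X] = ((-1.25)·(-1.25) + (-0.25)·(-0.25) + (-0.25)·(-0.25) + (1.75)·(1.75)) / 3 = 4.75/3 = 1.5833
  S[X,Y] = ((-1.25)·(0) + (-0.25)·(-2) + (-0.25)·(1) + (1.75)·(1)) / 3 = 2/3 = 0.6667
  S[Y,Y] = ((0)·(0) + (-2)·(-2) + (1)·(1) + (1)·(1)) / 3 = 6/3 = 2
  S = [[1.5833, 0.6667],
 [0.6667, 2]].

Step 3 — invert S. det(S) = 1.5833·2 - (0.6667)² = 2.7222.
  S^{-1} = (1/det) · [[d, -b], [-b, a]] = [[0.7347, -0.2449],
 [-0.2449, 0.5816]].

Step 4 — quadratic form (x̄ - mu_0)^T · S^{-1} · (x̄ - mu_0):
  S^{-1} · (x̄ - mu_0) = (-4.2245, 2.9082),
  (x̄ - mu_0)^T · [...] = (-4.75)·(-4.2245) + (3)·(2.9082) = 28.7908.

Step 5 — scale by n: T² = 4 · 28.7908 = 115.1633.

T² ≈ 115.1633


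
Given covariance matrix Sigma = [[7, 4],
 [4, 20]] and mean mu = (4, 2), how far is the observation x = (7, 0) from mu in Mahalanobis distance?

Step 1 — centre the observation: (x - mu) = (3, -2).

Step 2 — invert Sigma. det(Sigma) = 7·20 - (4)² = 124.
  Sigma^{-1} = (1/det) · [[d, -b], [-b, a]] = [[0.1613, -0.0323],
 [-0.0323, 0.0565]].

Step 3 — form the quadratic (x - mu)^T · Sigma^{-1} · (x - mu):
  Sigma^{-1} · (x - mu) = (0.5484, -0.2097).
  (x - mu)^T · [Sigma^{-1} · (x - mu)] = (3)·(0.5484) + (-2)·(-0.2097) = 2.0645.

Step 4 — take square root: d = √(2.0645) ≈ 1.4368.

d(x, mu) = √(2.0645) ≈ 1.4368


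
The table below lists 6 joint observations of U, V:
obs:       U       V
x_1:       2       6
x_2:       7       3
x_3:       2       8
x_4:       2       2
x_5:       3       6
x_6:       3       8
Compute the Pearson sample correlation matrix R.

Step 1 — column means:
  mean(U) = (2 + 7 + 2 + 2 + 3 + 3) / 6 = 19/6 = 3.1667
  mean(V) = (6 + 3 + 8 + 2 + 6 + 8) / 6 = 33/6 = 5.5

Step 2 — sample variances and covariances s[i,j] = (1/(n-1)) · Σ_k (x_{k,i} - mean_i) · (x_{k,j} - mean_j), with n-1 = 5:
  s[U,U] = ((-1.1667)·(-1.1667) + (3.8333)·(3.8333) + (-1.1667)·(-1.1667) + (-1.1667)·(-1.1667) + (-0.1667)·(-0.1667) + (-0.1667)·(-0.1667)) / 5 = 18.8333/5 = 3.7667
  s[U,V] = ((-1.1667)·(0.5) + (3.8333)·(-2.5) + (-1.1667)·(2.5) + (-1.1667)·(-3.5) + (-0.1667)·(0.5) + (-0.1667)·(2.5)) / 5 = -9.5/5 = -1.9
  s[V,V] = ((0.5)·(0.5) + (-2.5)·(-2.5) + (2.5)·(2.5) + (-3.5)·(-3.5) + (0.5)·(0.5) + (2.5)·(2.5)) / 5 = 31.5/5 = 6.3
  Sample standard deviations s_i = √(s[i,i]):
  s(U) = √(3.7667) = 1.9408
  s(V) = √(6.3) = 2.51

Step 3 — r_{ij} = s_{ij} / (s_i · s_j):
  r[U,U] = 1 (diagonal).
  r[U,V] = -1.9 / (1.9408 · 2.51) = -1.9 / 4.8713 = -0.39
  r[V,V] = 1 (diagonal).

R is symmetric with unit diagonal. Assembling:

R = [[1, -0.39],
 [-0.39, 1]]


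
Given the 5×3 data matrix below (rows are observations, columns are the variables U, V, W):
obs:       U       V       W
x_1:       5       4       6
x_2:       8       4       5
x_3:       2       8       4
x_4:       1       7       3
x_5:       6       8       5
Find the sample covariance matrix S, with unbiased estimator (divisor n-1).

Step 1 — column means:
  mean(U) = (5 + 8 + 2 + 1 + 6) / 5 = 22/5 = 4.4
  mean(V) = (4 + 4 + 8 + 7 + 8) / 5 = 31/5 = 6.2
  mean(W) = (6 + 5 + 4 + 3 + 5) / 5 = 23/5 = 4.6

Step 2 — sample covariance S[i,j] = (1/(n-1)) · Σ_k (x_{k,i} - mean_i) · (x_{k,j} - mean_j), with n-1 = 4.
  S[U,U] = ((0.6)·(0.6) + (3.6)·(3.6) + (-2.4)·(-2.4) + (-3.4)·(-3.4) + (1.6)·(1.6)) / 4 = 33.2/4 = 8.3
  S[U,V] = ((0.6)·(-2.2) + (3.6)·(-2.2) + (-2.4)·(1.8) + (-3.4)·(0.8) + (1.6)·(1.8)) / 4 = -13.4/4 = -3.35
  S[U,W] = ((0.6)·(1.4) + (3.6)·(0.4) + (-2.4)·(-0.6) + (-3.4)·(-1.6) + (1.6)·(0.4)) / 4 = 9.8/4 = 2.45
  S[V,V] = ((-2.2)·(-2.2) + (-2.2)·(-2.2) + (1.8)·(1.8) + (0.8)·(0.8) + (1.8)·(1.8)) / 4 = 16.8/4 = 4.2
  S[V,W] = ((-2.2)·(1.4) + (-2.2)·(0.4) + (1.8)·(-0.6) + (0.8)·(-1.6) + (1.8)·(0.4)) / 4 = -5.6/4 = -1.4
  S[W,W] = ((1.4)·(1.4) + (0.4)·(0.4) + (-0.6)·(-0.6) + (-1.6)·(-1.6) + (0.4)·(0.4)) / 4 = 5.2/4 = 1.3

S is symmetric (S[j,i] = S[i,j]). Assembling:

S = [[8.3, -3.35, 2.45],
 [-3.35, 4.2, -1.4],
 [2.45, -1.4, 1.3]]


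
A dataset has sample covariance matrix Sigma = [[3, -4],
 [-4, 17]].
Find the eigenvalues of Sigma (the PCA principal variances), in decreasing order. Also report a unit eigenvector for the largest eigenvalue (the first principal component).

Step 1 — characteristic polynomial of 2×2 Sigma:
  det(Sigma - λI) = λ² - trace · λ + det = 0.
  trace = 3 + 17 = 20, det = 3·17 - (-4)² = 35.
Step 2 — discriminant:
  Δ = trace² - 4·det = 400 - 140 = 260.
Step 3 — eigenvalues:
  λ = (trace ± √Δ)/2 = (20 ± 16.1245)/2,
  λ_1 = 18.0623,  λ_2 = 1.9377.

Step 4 — unit eigenvector for λ_1: solve (Sigma - λ_1 I)v = 0. First row:
  (3 - 18.0623)·v_x + (-4)·v_y = 0, i.e. (-15.0623)·v_x + (-4)·v_y = 0,
  so v ∝ (b, λ_1 - a) = (-4, 15.0623); multiply by -1 so the first entry is positive: u = (4, -15.0623).
  ||u|| = √((4)² + (-15.0623)²) = √(242.8716) ≈ 15.5843,
  v_1 = u/||u|| ≈ (0.2567, -0.9665) (||v_1|| = 1).

λ_1 = 18.0623,  λ_2 = 1.9377;  v_1 ≈ (0.2567, -0.9665)


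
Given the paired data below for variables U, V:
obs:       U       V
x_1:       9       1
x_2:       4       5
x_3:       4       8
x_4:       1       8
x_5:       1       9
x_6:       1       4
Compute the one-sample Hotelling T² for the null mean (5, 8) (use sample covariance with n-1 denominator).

Step 1 — sample mean vector:
  mean(U) = (9 + 4 + 4 + 1 + 1 + 1) / 6 = 20/6 = 3.3333
  mean(V) = (1 + 5 + 8 + 8 + 9 + 4) / 6 = 35/6 = 5.8333
  x̄ = (3.3333, 5.8333),  deviation x̄ - mu_0 = (3.3333, 5.8333) - (5, 8) = (-1.6667, -2.1667).

Step 2 — sample covariance matrix, S[i,j] = (1/(n-1)) · Σ_k (x_{k,i} - mean_i) · (x_{k,j} - mean_j), divisor n-1 = 5:
  S[U,U] = ((5.6667)·(5.6667) + (0.6667)·(0.6667) + (0.6667)·(0.6667) + (-2.3333)·(-2.3333) + (-2.3333)·(-2.3333) + (-2.3333)·(-2.3333)) / 5 = 49.3333/5 = 9.8667
  S[U,V] = ((5.6667)·(-4.8333) + (0.6667)·(-0.8333) + (0.6667)·(2.1667) + (-2.3333)·(2.1667) + (-2.3333)·(3.1667) + (-2.3333)·(-1.8333)) / 5 = -34.6667/5 = -6.9333
  S[V,V] = ((-4.8333)·(-4.8333) + (-0.8333)·(-0.8333) + (2.1667)·(2.1667) + (2.1667)·(2.1667) + (3.1667)·(3.1667) + (-1.8333)·(-1.8333)) / 5 = 46.8333/5 = 9.3667
  S = [[9.8667, -6.9333],
 [-6.9333, 9.3667]].

Step 3 — invert S. det(S) = 9.8667·9.3667 - (-6.9333)² = 44.3467.
  S^{-1} = (1/det) · [[d, -b], [-b, a]] = [[0.2112, 0.1563],
 [0.1563, 0.2225]].

Step 4 — quadratic form (x̄ - mu_0)^T · S^{-1} · (x̄ - mu_0):
  S^{-1} · (x̄ - mu_0) = (-0.6908, -0.7426),
  (x̄ - mu_0)^T · [...] = (-1.6667)·(-0.6908) + (-2.1667)·(-0.7426) = 2.7603.

Step 5 — scale by n: T² = 6 · 2.7603 = 16.5619.

T² ≈ 16.5619


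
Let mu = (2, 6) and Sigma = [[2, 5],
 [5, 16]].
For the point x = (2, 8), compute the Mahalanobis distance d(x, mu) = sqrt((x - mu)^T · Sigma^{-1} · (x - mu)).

Step 1 — centre the observation: (x - mu) = (0, 2).

Step 2 — invert Sigma. det(Sigma) = 2·16 - (5)² = 7.
  Sigma^{-1} = (1/det) · [[d, -b], [-b, a]] = [[2.2857, -0.7143],
 [-0.7143, 0.2857]].

Step 3 — form the quadratic (x - mu)^T · Sigma^{-1} · (x - mu):
  Sigma^{-1} · (x - mu) = (-1.4286, 0.5714).
  (x - mu)^T · [Sigma^{-1} · (x - mu)] = (0)·(-1.4286) + (2)·(0.5714) = 1.1429.

Step 4 — take square root: d = √(1.1429) ≈ 1.069.

d(x, mu) = √(1.1429) ≈ 1.069


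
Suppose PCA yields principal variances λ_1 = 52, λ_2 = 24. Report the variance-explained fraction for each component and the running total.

Step 1 — total variance = trace(Sigma) = Σ λ_i = 52 + 24 = 76.

Step 2 — fraction explained by component i = λ_i / Σ λ:
  PC1: 52/76 = 0.6842
  PC2: 24/76 = 0.3158

Step 3 — cumulative fraction after k components = (λ_1 + ... + λ_k) / Σ λ:
  k = 1: 52/76 = 0.6842
  k = 2: (52 + 24)/76 = 76/76 = 1

Summary (fraction, with percent):

explained: PC1 0.6842 (68.42%), PC2 0.3158 (31.58%);  cumulative: 0.6842, 1


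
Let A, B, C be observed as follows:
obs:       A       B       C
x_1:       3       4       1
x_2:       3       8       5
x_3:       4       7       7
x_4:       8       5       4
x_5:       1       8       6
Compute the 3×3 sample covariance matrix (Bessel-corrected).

Step 1 — column means:
  mean(A) = (3 + 3 + 4 + 8 + 1) / 5 = 19/5 = 3.8
  mean(B) = (4 + 8 + 7 + 5 + 8) / 5 = 32/5 = 6.4
  mean(C) = (1 + 5 + 7 + 4 + 6) / 5 = 23/5 = 4.6

Step 2 — sample covariance S[i,j] = (1/(n-1)) · Σ_k (x_{k,i} - mean_i) · (x_{k,j} - mean_j), with n-1 = 4.
  S[A,A] = ((-0.8)·(-0.8) + (-0.8)·(-0.8) + (0.2)·(0.2) + (4.2)·(4.2) + (-2.8)·(-2.8)) / 4 = 26.8/4 = 6.7
  S[A,B] = ((-0.8)·(-2.4) + (-0.8)·(1.6) + (0.2)·(0.6) + (4.2)·(-1.4) + (-2.8)·(1.6)) / 4 = -9.6/4 = -2.4
  S[A,C] = ((-0.8)·(-3.6) + (-0.8)·(0.4) + (0.2)·(2.4) + (4.2)·(-0.6) + (-2.8)·(1.4)) / 4 = -3.4/4 = -0.85
  S[B,B] = ((-2.4)·(-2.4) + (1.6)·(1.6) + (0.6)·(0.6) + (-1.4)·(-1.4) + (1.6)·(1.6)) / 4 = 13.2/4 = 3.3
  S[B,C] = ((-2.4)·(-3.6) + (1.6)·(0.4) + (0.6)·(2.4) + (-1.4)·(-0.6) + (1.6)·(1.4)) / 4 = 13.8/4 = 3.45
  S[C,C] = ((-3.6)·(-3.6) + (0.4)·(0.4) + (2.4)·(2.4) + (-0.6)·(-0.6) + (1.4)·(1.4)) / 4 = 21.2/4 = 5.3

S is symmetric (S[j,i] = S[i,j]). Assembling:

S = [[6.7, -2.4, -0.85],
 [-2.4, 3.3, 3.45],
 [-0.85, 3.45, 5.3]]


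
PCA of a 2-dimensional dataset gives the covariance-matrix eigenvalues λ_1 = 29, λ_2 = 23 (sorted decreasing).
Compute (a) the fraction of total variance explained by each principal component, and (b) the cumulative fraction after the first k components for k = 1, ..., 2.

Step 1 — total variance = trace(Sigma) = Σ λ_i = 29 + 23 = 52.

Step 2 — fraction explained by component i = λ_i / Σ λ:
  PC1: 29/52 = 0.5577
  PC2: 23/52 = 0.4423

Step 3 — cumulative fraction after k components = (λ_1 + ... + λ_k) / Σ λ:
  k = 1: 29/52 = 0.5577
  k = 2: (29 + 23)/52 = 52/52 = 1

Summary (fraction, with percent):

explained: PC1 0.5577 (55.77%), PC2 0.4423 (44.23%);  cumulative: 0.5577, 1


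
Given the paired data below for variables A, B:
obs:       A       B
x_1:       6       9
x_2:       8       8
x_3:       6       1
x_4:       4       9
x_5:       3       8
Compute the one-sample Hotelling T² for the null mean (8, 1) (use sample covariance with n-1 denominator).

Step 1 — sample mean vector:
  mean(A) = (6 + 8 + 6 + 4 + 3) / 5 = 27/5 = 5.4
  mean(B) = (9 + 8 + 1 + 9 + 8) / 5 = 35/5 = 7
  x̄ = (5.4, 7),  deviation x̄ - mu_0 = (5.4, 7) - (8, 1) = (-2.6, 6).

Step 2 — sample covariance matrix, S[i,j] = (1/(n-1)) · Σ_k (x_{k,i} - mean_i) · (x_{k,j} - mean_j), divisor n-1 = 4:
  S[A,A] = ((0.6)·(0.6) + (2.6)·(2.6) + (0.6)·(0.6) + (-1.4)·(-1.4) + (-2.4)·(-2.4)) / 4 = 15.2/4 = 3.8
  S[A,B] = ((0.6)·(2) + (2.6)·(1) + (0.6)·(-6) + (-1.4)·(2) + (-2.4)·(1)) / 4 = -5/4 = -1.25
  S[B,B] = ((2)·(2) + (1)·(1) + (-6)·(-6) + (2)·(2) + (1)·(1)) / 4 = 46/4 = 11.5
  S = [[3.8, -1.25],
 [-1.25, 11.5]].

Step 3 — invert S. det(S) = 3.8·11.5 - (-1.25)² = 42.1375.
  S^{-1} = (1/det) · [[d, -b], [-b, a]] = [[0.2729, 0.0297],
 [0.0297, 0.0902]].

Step 4 — quadratic form (x̄ - mu_0)^T · S^{-1} · (x̄ - mu_0):
  S^{-1} · (x̄ - mu_0) = (-0.5316, 0.464),
  (x̄ - mu_0)^T · [...] = (-2.6)·(-0.5316) + (6)·(0.464) = 4.1659.

Step 5 — scale by n: T² = 5 · 4.1659 = 20.8294.

T² ≈ 20.8294


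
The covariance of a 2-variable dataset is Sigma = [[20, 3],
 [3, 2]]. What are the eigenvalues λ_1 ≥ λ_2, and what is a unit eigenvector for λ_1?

Step 1 — characteristic polynomial of 2×2 Sigma:
  det(Sigma - λI) = λ² - trace · λ + det = 0.
  trace = 20 + 2 = 22, det = 20·2 - (3)² = 31.
Step 2 — discriminant:
  Δ = trace² - 4·det = 484 - 124 = 360.
Step 3 — eigenvalues:
  λ = (trace ± √Δ)/2 = (22 ± 18.9737)/2,
  λ_1 = 20.4868,  λ_2 = 1.5132.

Step 4 — unit eigenvector for λ_1: solve (Sigma - λ_1 I)v = 0. First row:
  (20 - 20.4868)·v_x + (3)·v_y = 0, i.e. (-0.4868)·v_x + (3)·v_y = 0,
  so v ∝ (b, λ_1 - a) = (3, 0.4868) = u.
  ||u|| = √((3)² + (0.4868)²) = √(9.237) ≈ 3.0392,
  v_1 = u/||u|| ≈ (0.9871, 0.1602) (||v_1|| = 1).

λ_1 = 20.4868,  λ_2 = 1.5132;  v_1 ≈ (0.9871, 0.1602)


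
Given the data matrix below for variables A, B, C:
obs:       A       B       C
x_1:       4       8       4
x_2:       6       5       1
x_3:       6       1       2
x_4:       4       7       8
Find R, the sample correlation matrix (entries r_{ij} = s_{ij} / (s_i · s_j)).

Step 1 — column means:
  mean(A) = (4 + 6 + 6 + 4) / 4 = 20/4 = 5
  mean(B) = (8 + 5 + 1 + 7) / 4 = 21/4 = 5.25
  mean(C) = (4 + 1 + 2 + 8) / 4 = 15/4 = 3.75

Step 2 — sample variances and covariances s[i,j] = (1/(n-1)) · Σ_k (x_{k,i} - mean_i) · (x_{k,j} - mean_j), with n-1 = 3:
  s[A,A] = ((-1)·(-1) + (1)·(1) + (1)·(1) + (-1)·(-1)) / 3 = 4/3 = 1.3333
  s[A,B] = ((-1)·(2.75) + (1)·(-0.25) + (1)·(-4.25) + (-1)·(1.75)) / 3 = -9/3 = -3
  s[A,C] = ((-1)·(0.25) + (1)·(-2.75) + (1)·(-1.75) + (-1)·(4.25)) / 3 = -9/3 = -3
  s[B,B] = ((2.75)·(2.75) + (-0.25)·(-0.25) + (-4.25)·(-4.25) + (1.75)·(1.75)) / 3 = 28.75/3 = 9.5833
  s[B,C] = ((2.75)·(0.25) + (-0.25)·(-2.75) + (-4.25)·(-1.75) + (1.75)·(4.25)) / 3 = 16.25/3 = 5.4167
  s[C,C] = ((0.25)·(0.25) + (-2.75)·(-2.75) + (-1.75)·(-1.75) + (4.25)·(4.25)) / 3 = 28.75/3 = 9.5833
  Sample standard deviations s_i = √(s[i,i]):
  s(A) = √(1.3333) = 1.1547
  s(B) = √(9.5833) = 3.0957
  s(C) = √(9.5833) = 3.0957

Step 3 — r_{ij} = s_{ij} / (s_i · s_j):
  r[A,A] = 1 (diagonal).
  r[A,B] = -3 / (1.1547 · 3.0957) = -3 / 3.5746 = -0.8393
  r[A,C] = -3 / (1.1547 · 3.0957) = -3 / 3.5746 = -0.8393
  r[B,B] = 1 (diagonal).
  r[B,C] = 5.4167 / (3.0957 · 3.0957) = 5.4167 / 9.5833 = 0.5652
  r[C,C] = 1 (diagonal).

R is symmetric with unit diagonal. Assembling:

R = [[1, -0.8393, -0.8393],
 [-0.8393, 1, 0.5652],
 [-0.8393, 0.5652, 1]]


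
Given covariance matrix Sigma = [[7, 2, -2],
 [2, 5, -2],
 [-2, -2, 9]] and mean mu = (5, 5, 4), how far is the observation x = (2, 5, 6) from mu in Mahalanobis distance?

Step 1 — centre the observation: (x - mu) = (-3, 0, 2).

Step 2 — invert Sigma (cofactor / det for 3×3, or solve directly):
  Sigma^{-1} = [[0.166, -0.0567, 0.0243],
 [-0.0567, 0.2389, 0.0405],
 [0.0243, 0.0405, 0.1255]].

Step 3 — form the quadratic (x - mu)^T · Sigma^{-1} · (x - mu):
  Sigma^{-1} · (x - mu) = (-0.4494, 0.251, 0.1781).
  (x - mu)^T · [Sigma^{-1} · (x - mu)] = (-3)·(-0.4494) + (0)·(0.251) + (2)·(0.1781) = 1.7045.

Step 4 — take square root: d = √(1.7045) ≈ 1.3055.

d(x, mu) = √(1.7045) ≈ 1.3055


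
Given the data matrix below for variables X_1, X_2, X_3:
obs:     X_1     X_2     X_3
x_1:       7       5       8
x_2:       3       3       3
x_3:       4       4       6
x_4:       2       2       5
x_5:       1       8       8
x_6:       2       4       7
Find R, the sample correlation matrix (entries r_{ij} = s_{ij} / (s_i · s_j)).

Step 1 — column means:
  mean(X_1) = (7 + 3 + 4 + 2 + 1 + 2) / 6 = 19/6 = 3.1667
  mean(X_2) = (5 + 3 + 4 + 2 + 8 + 4) / 6 = 26/6 = 4.3333
  mean(X_3) = (8 + 3 + 6 + 5 + 8 + 7) / 6 = 37/6 = 6.1667

Step 2 — sample variances and covariances s[i,j] = (1/(n-1)) · Σ_k (x_{k,i} - mean_i) · (x_{k,j} - mean_j), with n-1 = 5:
  s[X_1,X_1] = ((3.8333)·(3.8333) + (-0.1667)·(-0.1667) + (0.8333)·(0.8333) + (-1.1667)·(-1.1667) + (-2.1667)·(-2.1667) + (-1.1667)·(-1.1667)) / 5 = 22.8333/5 = 4.5667
  s[X_1,X_2] = ((3.8333)·(0.6667) + (-0.1667)·(-1.3333) + (0.8333)·(-0.3333) + (-1.1667)·(-2.3333) + (-2.1667)·(3.6667) + (-1.1667)·(-0.3333)) / 5 = -2.3333/5 = -0.4667
  s[X_1,X_3] = ((3.8333)·(1.8333) + (-0.1667)·(-3.1667) + (0.8333)·(-0.1667) + (-1.1667)·(-1.1667) + (-2.1667)·(1.8333) + (-1.1667)·(0.8333)) / 5 = 3.8333/5 = 0.7667
  s[X_2,X_2] = ((0.6667)·(0.6667) + (-1.3333)·(-1.3333) + (-0.3333)·(-0.3333) + (-2.3333)·(-2.3333) + (3.6667)·(3.6667) + (-0.3333)·(-0.3333)) / 5 = 21.3333/5 = 4.2667
  s[X_2,X_3] = ((0.6667)·(1.8333) + (-1.3333)·(-3.1667) + (-0.3333)·(-0.1667) + (-2.3333)·(-1.1667) + (3.6667)·(1.8333) + (-0.3333)·(0.8333)) / 5 = 14.6667/5 = 2.9333
  s[X_3,X_3] = ((1.8333)·(1.8333) + (-3.1667)·(-3.1667) + (-0.1667)·(-0.1667) + (-1.1667)·(-1.1667) + (1.8333)·(1.8333) + (0.8333)·(0.8333)) / 5 = 18.8333/5 = 3.7667
  Sample standard deviations s_i = √(s[i,i]):
  s(X_1) = √(4.5667) = 2.137
  s(X_2) = √(4.2667) = 2.0656
  s(X_3) = √(3.7667) = 1.9408

Step 3 — r_{ij} = s_{ij} / (s_i · s_j):
  r[X_1,X_1] = 1 (diagonal).
  r[X_1,X_2] = -0.4667 / (2.137 · 2.0656) = -0.4667 / 4.4141 = -0.1057
  r[X_1,X_3] = 0.7667 / (2.137 · 1.9408) = 0.7667 / 4.1474 = 0.1849
  r[X_2,X_2] = 1 (diagonal).
  r[X_2,X_3] = 2.9333 / (2.0656 · 1.9408) = 2.9333 / 4.0089 = 0.7317
  r[X_3,X_3] = 1 (diagonal).

R is symmetric with unit diagonal. Assembling:

R = [[1, -0.1057, 0.1849],
 [-0.1057, 1, 0.7317],
 [0.1849, 0.7317, 1]]
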